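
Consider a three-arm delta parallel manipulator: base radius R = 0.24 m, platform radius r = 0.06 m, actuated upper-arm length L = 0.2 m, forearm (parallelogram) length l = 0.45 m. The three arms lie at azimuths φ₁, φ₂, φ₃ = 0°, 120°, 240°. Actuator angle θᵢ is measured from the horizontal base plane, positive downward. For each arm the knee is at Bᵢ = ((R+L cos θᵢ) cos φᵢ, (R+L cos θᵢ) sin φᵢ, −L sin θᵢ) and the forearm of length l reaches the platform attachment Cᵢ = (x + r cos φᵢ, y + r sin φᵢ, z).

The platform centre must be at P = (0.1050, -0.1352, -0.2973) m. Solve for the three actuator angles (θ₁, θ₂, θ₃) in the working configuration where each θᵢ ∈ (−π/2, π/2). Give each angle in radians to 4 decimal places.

θ₁ = -0.1747, θ₂ = 1.1342, θ₃ = 0.0870

rotate P by −φ1: (0.1050, -0.1352, -0.2973)
  A cos θ + B sin θ = C:  0.0750·cos θ + -0.2973·sin θ = 0.1255
  √(A²+B²)=0.3066;  θ1 = -1.3237+1.1490 ≈ -0.1747
φ2=120.0° → target in arm frame (-0.1696, -0.0233)
  A cos θ + B sin θ = C:  0.3496·cos θ + -0.2973·sin θ = -0.1216
  θ2 = atan2(B,A) + arccos(C/0.4589) = 1.1342
arm 3 (φ=240.0°): x'=0.0646, y'=0.1585
  A=0.1154, B=-0.2973, C=(l²−L²−A²−y'²−z²)/(2L)=0.0891
  γ=atan2(-0.2973,0.1154)=-1.2005;  ψ=arccos(0.2795)=1.2875;  θ3=γ+ψ≈0.0870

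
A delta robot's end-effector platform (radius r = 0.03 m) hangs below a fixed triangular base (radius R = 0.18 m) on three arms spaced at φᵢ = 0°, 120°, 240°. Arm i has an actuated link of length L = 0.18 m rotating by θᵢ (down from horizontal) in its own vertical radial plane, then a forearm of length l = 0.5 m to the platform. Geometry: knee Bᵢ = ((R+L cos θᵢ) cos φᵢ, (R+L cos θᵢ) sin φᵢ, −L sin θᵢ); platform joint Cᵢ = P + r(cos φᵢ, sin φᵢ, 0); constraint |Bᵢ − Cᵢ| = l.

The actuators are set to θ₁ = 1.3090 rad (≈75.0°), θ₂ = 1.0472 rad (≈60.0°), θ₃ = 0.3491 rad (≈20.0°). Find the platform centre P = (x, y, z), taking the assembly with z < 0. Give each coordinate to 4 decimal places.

arm 1 at φ=0.0°: ρ1 = 0.1966;  O1 = (0.1966, 0.0000, -0.1739)
O2 = (0.2400·cos120.0°, 0.2400·sin120.0°, -0.1559) = (-0.1200, 0.2078, -0.1559)
φ3=240.0°: virtual centre (-0.1596, -0.2764, -0.0616), radius l
subtract pairs → two planes through P
plane₁₂: -0.6332x+0.4157y+0.0360z = 0.0130
det = 0.6461;  x = -0.0348+0.1753z,  y = -0.0217+0.1805z
sphere 1 gives Az²+Bz+C=0 with A=1.0633, B=0.2588, C=-0.1658;  B²−4AC=0.7720;  roots -0.5349, 0.2915;  negative root z = -0.5349
x = -0.1285, y = -0.1182

(-0.1285, -0.1182, -0.5349)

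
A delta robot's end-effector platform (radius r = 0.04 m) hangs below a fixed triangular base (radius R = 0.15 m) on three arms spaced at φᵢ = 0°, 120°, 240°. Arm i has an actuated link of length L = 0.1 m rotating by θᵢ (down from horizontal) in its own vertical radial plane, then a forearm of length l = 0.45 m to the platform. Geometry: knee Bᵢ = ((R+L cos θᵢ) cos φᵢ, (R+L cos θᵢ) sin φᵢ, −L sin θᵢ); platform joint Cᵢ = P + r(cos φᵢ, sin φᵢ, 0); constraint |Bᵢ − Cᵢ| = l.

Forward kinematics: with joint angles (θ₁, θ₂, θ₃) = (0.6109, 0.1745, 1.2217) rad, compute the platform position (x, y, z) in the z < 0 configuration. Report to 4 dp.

(0.0171, 0.1374, -0.4486)

φ1=0.0°: virtual centre (0.1919, 0.0000, -0.0574), radius l
O2 = (0.2085·cos120.0°, 0.2085·sin120.0°, -0.0174) = (-0.1042, 0.1806, -0.0174)
φ3=240.0°: virtual centre (-0.0721, -0.1249, -0.0940), radius l
eliminate P² terms by subtracting sphere 1 from 2 and 3
[-0.5923 0.3611 0.0800]·P = 0.0036;  [-0.5280 -0.2498 -0.0732]·P = -0.0105
Cramer: x(z) = 0.0085-0.0191z;  y(z) = 0.0240-0.2528z
into |P−O₁|² = l²: 1.0643z² + 0.1096z + -0.1650 = 0;  Δ = 0.7144;  z = -0.4486 or 0.3456 → z<0 root = -0.4486
x = 0.0171, y = 0.1374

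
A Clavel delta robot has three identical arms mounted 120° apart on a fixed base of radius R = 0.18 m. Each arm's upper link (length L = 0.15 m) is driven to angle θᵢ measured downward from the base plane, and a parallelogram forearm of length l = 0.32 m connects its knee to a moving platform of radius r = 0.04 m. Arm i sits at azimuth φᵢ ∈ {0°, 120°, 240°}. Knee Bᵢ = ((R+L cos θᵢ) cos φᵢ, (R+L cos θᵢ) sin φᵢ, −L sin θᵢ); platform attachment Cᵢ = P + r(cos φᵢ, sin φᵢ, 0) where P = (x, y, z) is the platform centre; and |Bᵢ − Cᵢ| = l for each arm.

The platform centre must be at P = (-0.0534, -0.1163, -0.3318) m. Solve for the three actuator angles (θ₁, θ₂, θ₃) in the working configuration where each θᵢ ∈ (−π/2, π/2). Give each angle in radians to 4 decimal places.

θ₁ = 1.3089, θ₂ = 1.3965, θ₃ = 0.3490

φ1=0.0° → target in arm frame (-0.0534, -0.1163)
  e−x'=0.1934;  (l²−L²−(e−x')²−y'²−z²)/2L = -0.2704
  θ1 = atan2(B,A) + arccos(C/0.3841) = 1.3089
rotate P by −φ2: (-0.0740, 0.1044, -0.3318)
  e−x'=0.2140;  (l²−L²−(e−x')²−y'²−z²)/2L = -0.2896
  γ=atan2(-0.3318,0.2140)=-0.9979;  ψ=arccos(-0.7336)=2.3944;  θ2=γ+ψ≈1.3965
rotate P by −φ3: (0.1274, 0.0119, -0.3318)
  A cos θ + B sin θ = C:  0.0126·cos θ + -0.3318·sin θ = -0.1016
  θ3 = atan2(B,A) + arccos(C/0.3320) = 0.3490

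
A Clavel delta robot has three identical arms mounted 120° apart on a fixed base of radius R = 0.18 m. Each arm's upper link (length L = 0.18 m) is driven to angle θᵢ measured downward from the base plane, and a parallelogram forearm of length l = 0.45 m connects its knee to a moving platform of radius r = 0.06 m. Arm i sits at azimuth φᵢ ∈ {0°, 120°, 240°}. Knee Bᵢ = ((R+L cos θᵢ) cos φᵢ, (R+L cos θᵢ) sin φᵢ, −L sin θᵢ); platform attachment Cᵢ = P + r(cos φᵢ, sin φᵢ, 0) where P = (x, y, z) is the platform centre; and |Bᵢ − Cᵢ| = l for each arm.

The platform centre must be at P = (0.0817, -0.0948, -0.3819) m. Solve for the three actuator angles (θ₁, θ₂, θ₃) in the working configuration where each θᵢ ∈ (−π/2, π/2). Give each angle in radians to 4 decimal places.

φ1=0.0° → target in arm frame (0.0817, -0.0948)
  A=0.0383, B=-0.3819, C=(l²−L²−A²−y'²−z²)/(2L)=0.0383
  γ=atan2(-0.3819,0.0383)=-1.4708;  ψ=arccos(0.0999)=1.4708;  θ1=γ+ψ≈-0.0001
arm 2 (φ=120.0°): x'=-0.1229, y'=-0.0234
  A=0.2429, B=-0.3819, C=(l²−L²−A²−y'²−z²)/(2L)=-0.0981
  γ=atan2(-0.3819,0.2429)=-1.0042;  ψ=arccos(-0.2167)=1.7893;  θ2=γ+ψ≈0.7851
arm 3 (φ=240.0°): x'=0.0412, y'=0.1182
  A=0.0788, B=-0.3819, C=(l²−L²−A²−y'²−z²)/(2L)=0.0114
  θ3 = atan2(B,A) + arccos(C/0.3899) = 0.1742

θ₁ = -0.0001, θ₂ = 0.7851, θ₃ = 0.1742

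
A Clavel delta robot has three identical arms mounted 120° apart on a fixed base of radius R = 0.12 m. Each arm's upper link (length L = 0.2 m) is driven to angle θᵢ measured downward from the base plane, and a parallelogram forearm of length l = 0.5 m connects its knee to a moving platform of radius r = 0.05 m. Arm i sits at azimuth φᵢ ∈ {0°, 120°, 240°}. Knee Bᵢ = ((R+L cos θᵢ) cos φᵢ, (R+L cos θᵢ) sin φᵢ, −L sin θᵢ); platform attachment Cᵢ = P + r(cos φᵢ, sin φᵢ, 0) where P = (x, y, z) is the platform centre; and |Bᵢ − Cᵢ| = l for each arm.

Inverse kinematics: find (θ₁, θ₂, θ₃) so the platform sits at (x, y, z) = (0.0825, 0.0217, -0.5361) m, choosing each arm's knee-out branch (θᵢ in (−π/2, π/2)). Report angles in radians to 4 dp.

φ1=0.0° → target in arm frame (0.0825, 0.0217)
  A cos θ + B sin θ = C:  -0.0125·cos θ + -0.5361·sin θ = -0.1951
  √(A²+B²)=0.5362;  θ1 = -1.5941+1.9431 ≈ 0.3490
φ2=120.0° → target in arm frame (-0.0225, -0.0823)
  A=0.0925, B=-0.5361, C=(l²−L²−A²−y'²−z²)/(2L)=-0.2318
  γ=atan2(-0.5361,0.0925)=-1.4000;  ψ=arccos(-0.4261)=2.0110;  θ2=γ+ψ≈0.6110
φ3=240.0° → target in arm frame (-0.0600, 0.0606)
  e−x'=0.1300;  (l²−L²−(e−x')²−y'²−z²)/2L = -0.2450
  θ3 = atan2(B,A) + arccos(C/0.5516) = 0.6981

θ₁ = 0.3490, θ₂ = 0.6110, θ₃ = 0.6981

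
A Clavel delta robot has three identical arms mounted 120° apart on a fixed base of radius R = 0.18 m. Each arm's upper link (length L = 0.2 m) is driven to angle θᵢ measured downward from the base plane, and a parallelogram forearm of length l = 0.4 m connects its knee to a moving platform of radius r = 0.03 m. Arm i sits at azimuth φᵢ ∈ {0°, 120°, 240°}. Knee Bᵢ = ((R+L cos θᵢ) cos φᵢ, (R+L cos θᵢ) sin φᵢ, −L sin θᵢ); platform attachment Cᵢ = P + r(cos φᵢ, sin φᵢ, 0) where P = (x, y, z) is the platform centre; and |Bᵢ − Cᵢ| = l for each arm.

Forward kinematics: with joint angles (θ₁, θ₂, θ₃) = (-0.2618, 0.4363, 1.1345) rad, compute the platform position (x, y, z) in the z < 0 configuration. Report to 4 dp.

(0.1312, 0.0966, -0.2734)

φ1=0.0°: virtual centre (0.3432, 0.0000, 0.0518), radius l
φ2=120.0°: virtual centre (-0.1656, 0.2869, -0.0845), radius l
arm 3 at φ=240.0°: ρ3 = 0.2345;  S3 = (-0.1173, -0.2031, -0.1813)
eliminate P² terms by subtracting sphere 1 from 2 and 3
linear system: -1.0176x+0.5738y = -0.0036−-0.2726z; -0.9209x+-0.4062y = -0.0326−-0.4661z
det = 0.9417;  x = 0.0214+-0.4015z,  y = 0.0317+-0.2371z
sphere 1 gives Az²+Bz+C=0 with A=1.2174, B=0.1398, C=-0.0528;  B²−4AC=0.2765;  roots -0.2734, 0.1585;  negative root z = -0.2734
x = 0.1312, y = 0.0966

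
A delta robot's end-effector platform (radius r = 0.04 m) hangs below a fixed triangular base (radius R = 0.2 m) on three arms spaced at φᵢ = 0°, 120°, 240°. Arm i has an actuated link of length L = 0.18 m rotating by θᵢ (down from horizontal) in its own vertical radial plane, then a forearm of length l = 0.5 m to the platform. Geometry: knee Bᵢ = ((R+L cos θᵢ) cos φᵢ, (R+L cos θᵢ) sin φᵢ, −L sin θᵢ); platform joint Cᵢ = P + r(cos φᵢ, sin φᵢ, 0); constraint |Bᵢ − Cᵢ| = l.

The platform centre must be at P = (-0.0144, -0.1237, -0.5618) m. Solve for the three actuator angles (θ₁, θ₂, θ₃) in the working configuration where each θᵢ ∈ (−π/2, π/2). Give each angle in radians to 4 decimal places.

arm 1 (φ=0.0°): x'=-0.0144, y'=-0.1237
  e−x'=0.1744;  (l²−L²−(e−x')²−y'²−z²)/2L = -0.3993
  γ=atan2(-0.5618,0.1744)=-1.2698;  ψ=arccos(-0.6787)=2.3168;  θ1=γ+ψ≈1.0470
φ2=120.0° → target in arm frame (-0.0999, 0.0743)
  A cos θ + B sin θ = C:  0.2599·cos θ + -0.5618·sin θ = -0.4753
  θ2 = atan2(B,A) + arccos(C/0.6190) = 1.3088
arm 3 (φ=240.0°): x'=0.1143, y'=0.0494
  A=0.0457, B=-0.5618, C=(l²−L²−A²−y'²−z²)/(2L)=-0.2848
  θ3 = atan2(B,A) + arccos(C/0.5637) = 0.6109

θ₁ = 1.0470, θ₂ = 1.3088, θ₃ = 0.6109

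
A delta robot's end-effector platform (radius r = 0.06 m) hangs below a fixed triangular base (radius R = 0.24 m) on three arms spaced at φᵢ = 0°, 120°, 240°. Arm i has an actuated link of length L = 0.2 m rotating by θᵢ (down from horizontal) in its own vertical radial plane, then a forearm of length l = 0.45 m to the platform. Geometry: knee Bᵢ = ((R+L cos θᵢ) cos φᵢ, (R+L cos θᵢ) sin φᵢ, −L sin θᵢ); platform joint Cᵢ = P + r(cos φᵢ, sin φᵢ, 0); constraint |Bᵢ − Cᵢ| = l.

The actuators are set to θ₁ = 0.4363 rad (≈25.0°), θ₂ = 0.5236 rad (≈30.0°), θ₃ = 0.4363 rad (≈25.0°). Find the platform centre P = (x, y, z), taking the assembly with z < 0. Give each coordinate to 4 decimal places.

φ1=0.0°: virtual centre (0.3613, 0.0000, -0.0845), radius l
φ2=120.0°: virtual centre (-0.1766, 0.3059, -0.1000), radius l
centre 3 = (0.3613·cos240.0°, 0.3613·sin240.0°, -0.0845) = (-0.1806, -0.3129, -0.0845)
eliminate P² terms by subtracting sphere 1 from 2 and 3
linear system: -1.0757x+0.6118y = -0.0029−-0.0310z; -1.0838x+-0.6257y = 0.0000−0.0000z
Cramer: x(z) = 0.0014-0.0145z;  y(z) = -0.0024+0.0251z
into |P−centre ₁|² = l²: 1.0008z² + 0.1794z + -0.0658 = 0;  Δ = 0.2957;  z = -0.3613 or 0.1820 → z<0 root = -0.3613
x = 0.0066, y = -0.0114

(0.0066, -0.0114, -0.3613)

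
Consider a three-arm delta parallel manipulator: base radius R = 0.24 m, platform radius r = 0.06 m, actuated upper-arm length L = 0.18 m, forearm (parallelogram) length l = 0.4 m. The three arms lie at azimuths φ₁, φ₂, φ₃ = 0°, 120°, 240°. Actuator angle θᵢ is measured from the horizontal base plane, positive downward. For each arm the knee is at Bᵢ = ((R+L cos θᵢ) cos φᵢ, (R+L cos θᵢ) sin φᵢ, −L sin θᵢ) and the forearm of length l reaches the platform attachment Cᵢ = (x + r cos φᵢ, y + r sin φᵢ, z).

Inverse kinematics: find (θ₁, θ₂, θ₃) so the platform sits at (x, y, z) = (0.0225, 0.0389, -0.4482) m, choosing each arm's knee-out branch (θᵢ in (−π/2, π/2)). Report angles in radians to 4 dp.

rotate P by −φ1: (0.0225, 0.0389, -0.4482)
  A cos θ + B sin θ = C:  0.1575·cos θ + -0.4482·sin θ = -0.2767
  γ=atan2(-0.4482,0.1575)=-1.2329;  ψ=arccos(-0.5824)=2.1925;  θ1=γ+ψ≈0.9596
arm 2 (φ=120.0°): x'=0.0224, y'=-0.0389
  A=0.1576, B=-0.4482, C=(l²−L²−A²−y'²−z²)/(2L)=-0.2767
  √(A²+B²)=0.4751;  θ2 = -1.2327+2.1926 ≈ 0.9598
φ3=240.0° → target in arm frame (-0.0449, 0.0000)
  A=0.2249, B=-0.4482, C=(l²−L²−A²−y'²−z²)/(2L)=-0.3441
  θ3 = atan2(B,A) + arccos(C/0.5015) = 1.2214

θ₁ = 0.9596, θ₂ = 0.9598, θ₃ = 1.2214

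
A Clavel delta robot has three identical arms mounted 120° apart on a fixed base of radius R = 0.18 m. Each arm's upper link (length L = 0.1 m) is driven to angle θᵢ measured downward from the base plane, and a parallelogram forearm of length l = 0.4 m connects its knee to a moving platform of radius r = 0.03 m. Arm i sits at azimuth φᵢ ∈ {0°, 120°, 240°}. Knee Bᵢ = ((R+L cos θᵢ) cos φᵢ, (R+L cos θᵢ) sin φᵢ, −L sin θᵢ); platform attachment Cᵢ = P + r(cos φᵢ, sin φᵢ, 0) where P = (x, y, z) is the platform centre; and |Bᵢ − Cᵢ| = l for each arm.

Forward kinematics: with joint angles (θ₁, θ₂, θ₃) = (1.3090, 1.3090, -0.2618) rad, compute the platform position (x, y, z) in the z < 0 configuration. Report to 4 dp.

(-0.0828, -0.1435, -0.3658)

arm 1 at φ=0.0°: e+L cos θ1 = 0.1759;  centre 1 = (0.1759, 0.0000, -0.0966)
φ2=120.0°: virtual centre (-0.0879, 0.1523, -0.0966), radius l
centre 3 = (0.2466·cos240.0°, 0.2466·sin240.0°, 0.0259) = (-0.1233, -0.2136, 0.0259)
subtract pairs → two planes through P
linear system: -0.5276x+0.3046y = 0.0000−0.0000z; -0.5984x+-0.4271y = 0.0212−0.2449z
det = 0.4076;  x = -0.0159+0.1831z,  y = -0.0275+0.3171z
sphere 1 gives Az²+Bz+C=0 with A=1.1340, B=0.1056, C=-0.1132;  B²−4AC=0.5244;  roots -0.3658, 0.2727;  negative root z = -0.3658
x = -0.0828, y = -0.1435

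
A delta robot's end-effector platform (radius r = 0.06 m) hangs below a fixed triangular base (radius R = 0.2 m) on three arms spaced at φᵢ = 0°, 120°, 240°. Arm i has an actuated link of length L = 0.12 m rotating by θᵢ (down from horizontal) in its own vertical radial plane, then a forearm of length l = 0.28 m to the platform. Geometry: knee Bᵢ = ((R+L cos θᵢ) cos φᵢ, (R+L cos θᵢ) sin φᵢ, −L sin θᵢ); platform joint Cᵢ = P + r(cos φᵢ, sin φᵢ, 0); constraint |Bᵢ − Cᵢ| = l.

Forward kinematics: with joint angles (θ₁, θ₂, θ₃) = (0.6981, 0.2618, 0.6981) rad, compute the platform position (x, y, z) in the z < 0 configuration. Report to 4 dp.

S1 = (0.2319·cos0.0°, 0.2319·sin0.0°, -0.0771) = (0.2319, 0.0000, -0.0771)
φ2=120.0°: virtual centre (-0.1280, 0.2216, -0.0311), radius l
S3 = (0.2319·cos240.0°, 0.2319·sin240.0°, -0.0771) = (-0.1160, -0.2009, -0.0771)
eliminate P² terms by subtracting sphere 1 from 2 and 3
[-0.7198 0.4433 0.0921]·P = 0.0067;  [-0.6958 -0.4017 0.0000]·P = 0.0000
Cramer: x(z) = -0.0045+0.0619z;  y(z) = 0.0078-0.1073z
quadratic in z: (1.0153)z²+(0.1233)z+(-0.0165)=0, √Δ=0.2866 → z ∈ {-0.2019, 0.0804}; z = -0.2019 (taking z<0)
x = -0.0170, y = 0.0295

(-0.0170, 0.0295, -0.2019)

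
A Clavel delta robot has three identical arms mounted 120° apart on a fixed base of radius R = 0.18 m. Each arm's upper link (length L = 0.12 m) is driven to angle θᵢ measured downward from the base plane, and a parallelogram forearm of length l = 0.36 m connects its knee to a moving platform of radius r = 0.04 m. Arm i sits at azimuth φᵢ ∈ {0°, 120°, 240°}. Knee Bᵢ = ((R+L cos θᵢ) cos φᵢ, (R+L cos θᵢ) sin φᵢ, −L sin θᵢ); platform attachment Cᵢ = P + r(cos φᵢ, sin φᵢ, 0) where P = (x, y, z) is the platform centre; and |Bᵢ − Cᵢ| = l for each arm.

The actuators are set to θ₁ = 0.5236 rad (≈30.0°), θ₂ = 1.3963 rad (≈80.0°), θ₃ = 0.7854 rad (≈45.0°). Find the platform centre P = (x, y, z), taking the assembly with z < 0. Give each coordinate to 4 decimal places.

O1 = (0.2439·cos0.0°, 0.2439·sin0.0°, -0.0600) = (0.2439, 0.0000, -0.0600)
O2 = (0.1608·cos120.0°, 0.1608·sin120.0°, -0.1182) = (-0.0804, 0.1393, -0.1182)
arm 3 at φ=240.0°: (R−r)+L cos θ3 = 0.2249;  O3 = (-0.1124, -0.1947, -0.0849)
subtract pairs → two planes through P
[-0.6487 0.2786 -0.1164]·P = -0.0233;  [-0.7127 -0.3895 -0.0497]·P = -0.0053
det = 0.4512;  x = 0.0234+-0.1311z,  y = -0.0291+0.1123z
sphere 1 gives Az²+Bz+C=0 with A=1.0298, B=0.1713, C=-0.0765;  B²−4AC=0.3445;  roots -0.3682, 0.2018;  negative root z = -0.3682
x = 0.0717, y = -0.0704

(0.0717, -0.0704, -0.3682)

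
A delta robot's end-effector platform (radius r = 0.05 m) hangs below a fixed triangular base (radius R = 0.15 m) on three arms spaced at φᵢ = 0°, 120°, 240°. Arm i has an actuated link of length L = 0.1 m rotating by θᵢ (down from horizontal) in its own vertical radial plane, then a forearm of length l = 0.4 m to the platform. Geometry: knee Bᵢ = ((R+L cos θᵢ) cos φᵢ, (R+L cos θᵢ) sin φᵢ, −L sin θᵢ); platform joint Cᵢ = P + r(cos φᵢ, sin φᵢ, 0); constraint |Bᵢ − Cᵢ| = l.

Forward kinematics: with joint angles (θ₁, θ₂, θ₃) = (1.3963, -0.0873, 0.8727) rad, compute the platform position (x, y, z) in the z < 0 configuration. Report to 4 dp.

(-0.1420, 0.1071, -0.3836)

φ1=0.0°: virtual centre (0.1174, 0.0000, -0.0985), radius l
φ2=120.0°: virtual centre (-0.0998, 0.1729, 0.0087), radius l
arm 3 at φ=240.0°: ρ3 = 0.1643;  O3 = (-0.0821, -0.1423, -0.0766)
eliminate P² terms by subtracting sphere 1 from 2 and 3
[-0.4343 0.3458 0.2144]·P = 0.0165;  [-0.3990 -0.2845 0.0437]·P = 0.0094
Cramer: x(z) = -0.0303+0.2911z;  y(z) = 0.0095-0.2544z
into |P−O₁|² = l²: 1.1495z² + 0.1062z + -0.1284 = 0;  Δ = 0.6017;  z = -0.3836 or 0.2912 → z<0 root = -0.3836
x = -0.1420, y = 0.1071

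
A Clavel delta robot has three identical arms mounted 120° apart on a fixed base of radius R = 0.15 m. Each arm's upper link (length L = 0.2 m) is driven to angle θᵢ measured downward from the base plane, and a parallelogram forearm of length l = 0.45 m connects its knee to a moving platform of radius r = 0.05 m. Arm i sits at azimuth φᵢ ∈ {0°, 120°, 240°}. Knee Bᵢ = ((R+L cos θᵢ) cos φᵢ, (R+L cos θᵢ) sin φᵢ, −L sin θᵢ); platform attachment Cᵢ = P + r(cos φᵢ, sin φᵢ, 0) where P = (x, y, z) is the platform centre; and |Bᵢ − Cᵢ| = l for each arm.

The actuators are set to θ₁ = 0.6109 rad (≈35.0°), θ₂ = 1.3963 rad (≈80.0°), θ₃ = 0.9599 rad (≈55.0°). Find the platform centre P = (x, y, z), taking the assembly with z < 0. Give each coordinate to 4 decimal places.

(0.1353, -0.1027, -0.5336)

arm 1 at φ=0.0°: ρ1 = 0.2638;  S1 = (0.2638, 0.0000, -0.1147)
arm 2 at φ=120.0°: ρ2 = 0.1347;  S2 = (-0.0674, 0.1167, -0.1970)
arm 3 at φ=240.0°: ρ3 = 0.2147;  S3 = (-0.1074, -0.1860, -0.1638)
|S₂|²−|S₁|² = -0.0258;  |S₃|²−|S₁|² = -0.0098
plane₁₂: -0.6624x+0.2333y+-0.1645z = -0.0258
Cramer: x(z) = 0.0283-0.2004z;  y(z) = -0.0302+0.1360z
into |P−S₁|² = l²: 1.0587z² + 0.3156z + -0.1330 = 0;  Δ = 0.6627;  z = -0.5336 or 0.2354 → z<0 root = -0.5336
x = 0.1353, y = -0.1027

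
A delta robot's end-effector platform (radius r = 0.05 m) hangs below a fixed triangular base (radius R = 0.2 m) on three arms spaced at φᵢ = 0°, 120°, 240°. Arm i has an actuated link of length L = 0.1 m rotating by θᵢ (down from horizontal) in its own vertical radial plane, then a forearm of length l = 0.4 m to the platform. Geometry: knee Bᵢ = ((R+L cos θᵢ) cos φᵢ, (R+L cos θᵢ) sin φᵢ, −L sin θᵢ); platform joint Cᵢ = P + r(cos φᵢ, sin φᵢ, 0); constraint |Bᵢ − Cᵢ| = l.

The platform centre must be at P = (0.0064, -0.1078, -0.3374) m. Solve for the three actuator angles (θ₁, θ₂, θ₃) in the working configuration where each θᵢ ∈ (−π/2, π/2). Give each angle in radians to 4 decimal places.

arm 1 (φ=0.0°): x'=0.0064, y'=-0.1078
  A=0.1436, B=-0.3374, C=(l²−L²−A²−y'²−z²)/(2L)=0.0196
  γ=atan2(-0.3374,0.1436)=-1.1684;  ψ=arccos(0.0534)=1.5173;  θ1=γ+ψ≈0.3489
rotate P by −φ2: (-0.0966, 0.0484, -0.3374)
  A=0.2466, B=-0.3374, C=(l²−L²−A²−y'²−z²)/(2L)=-0.1348
  √(A²+B²)=0.4179;  θ2 = -0.9397+1.8993 ≈ 0.9596
φ3=240.0° → target in arm frame (0.0902, 0.0594)
  A=0.0598, B=-0.3374, C=(l²−L²−A²−y'²−z²)/(2L)=0.1452
  γ=atan2(-0.3374,0.0598)=-1.3953;  ψ=arccos(0.4238)=1.1331;  θ3=γ+ψ≈-0.2621

θ₁ = 0.3489, θ₂ = 0.9596, θ₃ = -0.2621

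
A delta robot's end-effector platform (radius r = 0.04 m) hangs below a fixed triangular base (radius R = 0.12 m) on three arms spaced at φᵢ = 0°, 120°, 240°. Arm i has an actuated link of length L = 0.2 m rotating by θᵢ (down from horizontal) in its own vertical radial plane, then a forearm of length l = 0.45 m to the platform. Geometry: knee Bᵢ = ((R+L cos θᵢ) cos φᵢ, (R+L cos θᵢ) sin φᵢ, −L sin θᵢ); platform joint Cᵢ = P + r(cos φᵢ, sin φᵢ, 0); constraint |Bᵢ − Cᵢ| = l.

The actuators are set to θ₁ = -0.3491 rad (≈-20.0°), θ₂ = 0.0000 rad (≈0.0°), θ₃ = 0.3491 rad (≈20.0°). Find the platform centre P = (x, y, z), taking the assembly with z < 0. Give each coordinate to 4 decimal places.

(0.0856, 0.0521, -0.3397)

φ1=0.0°: virtual centre (0.2679, 0.0000, 0.0684), radius l
φ2=120.0°: virtual centre (-0.1400, 0.2425, 0.0000), radius l
arm 3 at φ=240.0°: e+L cos θ3 = 0.2679;  O3 = (-0.1340, -0.2320, -0.0684)
subtract pairs → two planes through P
plane₁₂: -0.8159x+0.4850y+-0.1368z = 0.0019
Cramer: x(z) = -0.0012-0.2553z;  y(z) = 0.0020-0.1474z
sphere 1 gives Az²+Bz+C=0 with A=1.0869, B=0.0000, C=-0.1254;  B²−4AC=0.5452;  roots -0.3397, 0.3397;  negative root z = -0.3397
x = 0.0856, y = 0.0521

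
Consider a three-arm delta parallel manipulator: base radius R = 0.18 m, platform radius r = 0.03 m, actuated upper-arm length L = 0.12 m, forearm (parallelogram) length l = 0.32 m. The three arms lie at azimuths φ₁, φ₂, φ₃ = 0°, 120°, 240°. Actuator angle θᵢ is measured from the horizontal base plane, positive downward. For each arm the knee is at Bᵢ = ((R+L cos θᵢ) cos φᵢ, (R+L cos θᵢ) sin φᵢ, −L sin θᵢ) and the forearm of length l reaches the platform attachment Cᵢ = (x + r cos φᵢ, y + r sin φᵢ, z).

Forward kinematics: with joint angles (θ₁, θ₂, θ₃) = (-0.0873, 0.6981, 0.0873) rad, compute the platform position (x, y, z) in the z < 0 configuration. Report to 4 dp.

(0.0341, -0.0409, -0.2023)

φ1=0.0°: virtual centre (0.2695, 0.0000, 0.0105), radius l
S2 = (0.2419·cos120.0°, 0.2419·sin120.0°, -0.0771) = (-0.1210, 0.2095, -0.0771)
S3 = (0.2695·cos240.0°, 0.2695·sin240.0°, -0.0105) = (-0.1348, -0.2334, -0.0105)
|S₂|²−|S₁|² = -0.0083;  |S₃|²−|S₁|² = 0.0000
linear system: -0.7810x+0.4190y = -0.0083−-0.1752z; -0.8086x+-0.4669y = 0.0000−-0.0419z
Cramer: x(z) = 0.0055-0.1412z;  y(z) = -0.0095+0.1549z
quadratic in z: (1.0439)z²+(0.0507)z+(-0.0325)=0, √Δ=0.3717 → z ∈ {-0.2023, 0.1538}; z = -0.2023 (taking z<0)
x = 0.0341, y = -0.0409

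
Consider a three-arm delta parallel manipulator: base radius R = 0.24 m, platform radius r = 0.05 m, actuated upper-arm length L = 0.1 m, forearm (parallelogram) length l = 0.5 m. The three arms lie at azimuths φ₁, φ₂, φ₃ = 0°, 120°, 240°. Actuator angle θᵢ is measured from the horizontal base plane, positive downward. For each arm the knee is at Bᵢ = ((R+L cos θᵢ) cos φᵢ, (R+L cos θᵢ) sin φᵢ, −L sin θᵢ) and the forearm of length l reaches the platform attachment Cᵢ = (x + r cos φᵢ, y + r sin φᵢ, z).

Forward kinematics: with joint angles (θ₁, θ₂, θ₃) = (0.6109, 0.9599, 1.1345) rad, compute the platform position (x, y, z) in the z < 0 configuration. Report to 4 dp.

(0.0533, 0.0185, -0.5066)

φ1=0.0°: virtual centre (0.2719, 0.0000, -0.0574), radius l
S2 = (0.2474·cos120.0°, 0.2474·sin120.0°, -0.0819) = (-0.1237, 0.2142, -0.0819)
arm 3 at φ=240.0°: ρ3 = 0.2323;  S3 = (-0.1161, -0.2011, -0.0906)
eliminate P² terms by subtracting sphere 1 from 2 and 3
plane₁₂: -0.7912x+0.4284y+-0.0491z = -0.0093
Cramer: x(z) = 0.0157-0.0742z;  y(z) = 0.0072-0.0223z
sphere 1 gives Az²+Bz+C=0 with A=1.0060, B=0.1524, C=-0.1810;  B²−4AC=0.7516;  roots -0.5066, 0.3551;  negative root z = -0.5066
x = 0.0533, y = 0.0185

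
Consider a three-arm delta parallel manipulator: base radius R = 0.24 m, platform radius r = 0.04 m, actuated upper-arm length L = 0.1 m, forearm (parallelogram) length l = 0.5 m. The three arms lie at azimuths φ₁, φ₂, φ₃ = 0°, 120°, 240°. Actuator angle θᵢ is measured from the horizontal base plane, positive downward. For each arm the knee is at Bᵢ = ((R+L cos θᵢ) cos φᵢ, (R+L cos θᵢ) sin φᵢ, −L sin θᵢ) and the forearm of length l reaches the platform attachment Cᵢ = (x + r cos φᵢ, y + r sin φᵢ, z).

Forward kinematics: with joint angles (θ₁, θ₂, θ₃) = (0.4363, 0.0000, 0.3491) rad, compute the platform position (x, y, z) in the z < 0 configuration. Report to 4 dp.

φ1=0.0°: virtual centre (0.2906, 0.0000, -0.0423), radius l
arm 2 at φ=120.0°: (R−r)+L cos θ2 = 0.3000;  centre 2 = (-0.1500, 0.2598, 0.0000)
φ3=240.0°: virtual centre (-0.1470, -0.2546, -0.0342), radius l
subtract pairs → two planes through P
linear system: -0.8813x+0.5196y = 0.0037−0.0845z; -0.8752x+-0.5092y = 0.0013−0.0161z
Cramer: x(z) = -0.0029+0.0569z;  y(z) = 0.0023-0.0662z
into |P−centre ₁|² = l²: 1.0076z² + 0.0508z + -0.1621 = 0;  Δ = 0.6558;  z = -0.4270 or 0.3766 → z<0 root = -0.4270
x = -0.0272, y = 0.0306

(-0.0272, 0.0306, -0.4270)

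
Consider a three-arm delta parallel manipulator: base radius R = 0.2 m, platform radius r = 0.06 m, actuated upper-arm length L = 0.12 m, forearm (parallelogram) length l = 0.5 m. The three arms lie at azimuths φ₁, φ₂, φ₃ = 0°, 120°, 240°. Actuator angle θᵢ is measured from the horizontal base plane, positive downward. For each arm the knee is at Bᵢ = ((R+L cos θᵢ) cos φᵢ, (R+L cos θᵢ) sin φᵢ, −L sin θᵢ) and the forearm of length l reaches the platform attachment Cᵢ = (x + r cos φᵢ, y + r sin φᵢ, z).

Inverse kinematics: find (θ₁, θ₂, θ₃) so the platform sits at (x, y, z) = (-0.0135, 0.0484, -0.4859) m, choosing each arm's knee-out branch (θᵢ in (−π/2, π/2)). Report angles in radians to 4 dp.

θ₁ = 0.5236, θ₂ = 0.2617, θ₃ = 0.6110

rotate P by −φ1: (-0.0135, 0.0484, -0.4859)
  A cos θ + B sin θ = C:  0.1535·cos θ + -0.4859·sin θ = -0.1100
  θ1 = atan2(B,A) + arccos(C/0.5096) = 0.5236
arm 2 (φ=120.0°): x'=0.0487, y'=-0.0125
  e−x'=0.0913;  (l²−L²−(e−x')²−y'²−z²)/2L = -0.0375
  γ=atan2(-0.4859,0.0913)=-1.3850;  ψ=arccos(-0.0758)=1.6467;  θ2=γ+ψ≈0.2617
rotate P by −φ3: (-0.0352, -0.0359, -0.4859)
  e−x'=0.1752;  (l²−L²−(e−x')²−y'²−z²)/2L = -0.1353
  θ3 = atan2(B,A) + arccos(C/0.5165) = 0.6110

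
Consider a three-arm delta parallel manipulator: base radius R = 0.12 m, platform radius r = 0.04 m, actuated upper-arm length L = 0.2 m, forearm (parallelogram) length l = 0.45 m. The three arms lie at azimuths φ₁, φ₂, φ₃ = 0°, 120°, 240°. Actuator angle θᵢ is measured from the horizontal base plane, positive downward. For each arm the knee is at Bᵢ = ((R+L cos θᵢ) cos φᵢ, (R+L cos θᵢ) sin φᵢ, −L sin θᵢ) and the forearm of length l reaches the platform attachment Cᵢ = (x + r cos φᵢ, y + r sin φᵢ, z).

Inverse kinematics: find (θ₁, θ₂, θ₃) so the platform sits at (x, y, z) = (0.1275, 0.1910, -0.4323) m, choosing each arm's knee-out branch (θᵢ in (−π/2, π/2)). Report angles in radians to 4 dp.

θ₁ = 0.2619, θ₂ = 0.3489, θ₃ = 1.2217

rotate P by −φ1: (0.1275, 0.1910, -0.4323)
  A cos θ + B sin θ = C:  -0.0475·cos θ + -0.4323·sin θ = -0.1578
  γ=atan2(-0.4323,-0.0475)=-1.6802;  ψ=arccos(-0.3628)=1.9421;  θ1=γ+ψ≈0.2619
rotate P by −φ2: (0.1017, -0.2059, -0.4323)
  A=-0.0217, B=-0.4323, C=(l²−L²−A²−y'²−z²)/(2L)=-0.1681
  θ2 = atan2(B,A) + arccos(C/0.4328) = 0.3489
φ3=240.0° → target in arm frame (-0.2292, 0.0149)
  A cos θ + B sin θ = C:  0.3092·cos θ + -0.4323·sin θ = -0.3005
  γ=atan2(-0.4323,0.3092)=-0.9500;  ψ=arccos(-0.5653)=2.1716;  θ3=γ+ψ≈1.2217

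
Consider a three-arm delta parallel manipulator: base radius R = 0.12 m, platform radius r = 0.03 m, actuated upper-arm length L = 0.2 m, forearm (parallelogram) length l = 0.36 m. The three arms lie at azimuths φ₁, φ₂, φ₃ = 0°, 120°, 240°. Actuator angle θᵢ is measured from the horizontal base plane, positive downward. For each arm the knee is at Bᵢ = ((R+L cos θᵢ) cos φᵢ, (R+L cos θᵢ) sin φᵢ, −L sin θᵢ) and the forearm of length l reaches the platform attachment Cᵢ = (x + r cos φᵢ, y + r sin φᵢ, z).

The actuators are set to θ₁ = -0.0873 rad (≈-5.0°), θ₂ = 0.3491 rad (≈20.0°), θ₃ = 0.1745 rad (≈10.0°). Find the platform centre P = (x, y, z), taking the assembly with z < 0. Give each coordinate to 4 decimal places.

arm 1 at φ=0.0°: ρ1 = 0.2892;  S1 = (0.2892, 0.0000, 0.0174)
S2 = (0.2779·cos120.0°, 0.2779·sin120.0°, -0.0684) = (-0.1390, 0.2407, -0.0684)
arm 3 at φ=240.0°: ρ3 = 0.2870;  S3 = (-0.1435, -0.2485, -0.0347)
eliminate P² terms by subtracting sphere 1 from 2 and 3
plane₁₂: -0.8564x+0.4814y+-0.1717z = -0.0020
det = 0.8423;  x = 0.0014+-0.1609z,  y = -0.0017+0.0703z
quadratic in z: (1.0309)z²+(0.0575)z+(-0.0465)=0, √Δ=0.4415 → z ∈ {-0.2420, 0.1862}; z = -0.2420 (taking z<0)
x = 0.0404, y = -0.0187

(0.0404, -0.0187, -0.2420)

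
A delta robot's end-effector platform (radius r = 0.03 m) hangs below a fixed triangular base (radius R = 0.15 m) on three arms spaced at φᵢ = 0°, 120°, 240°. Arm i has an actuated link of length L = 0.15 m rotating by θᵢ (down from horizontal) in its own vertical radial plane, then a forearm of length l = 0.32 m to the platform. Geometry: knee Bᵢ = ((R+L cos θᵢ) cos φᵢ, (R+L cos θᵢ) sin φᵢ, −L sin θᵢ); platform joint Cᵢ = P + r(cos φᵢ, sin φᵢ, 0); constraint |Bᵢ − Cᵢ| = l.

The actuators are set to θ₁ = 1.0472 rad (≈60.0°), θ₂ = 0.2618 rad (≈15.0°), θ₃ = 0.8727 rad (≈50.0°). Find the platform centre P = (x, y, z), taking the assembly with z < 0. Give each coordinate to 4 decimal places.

φ1=0.0°: virtual centre (0.1950, 0.0000, -0.1299), radius l
φ2=120.0°: virtual centre (-0.1324, 0.2294, -0.0388), radius l
arm 3 at φ=240.0°: (R−r)+L cos θ3 = 0.2164;  centre 3 = (-0.1082, -0.1874, -0.1149)
subtract pairs → two planes through P
linear system: -0.6549x+0.4588y = 0.0168−0.1822z; -0.6064x+-0.3748y = 0.0051−0.0300z
det = 0.5237;  x = -0.0165+0.1567z,  y = 0.0130+-0.1734z
sphere 1 gives Az²+Bz+C=0 with A=1.0546, B=0.1890, C=-0.0406;  B²−4AC=0.2071;  roots -0.3054, 0.1261;  negative root z = -0.3054
x = -0.0643, y = 0.0660

(-0.0643, 0.0660, -0.3054)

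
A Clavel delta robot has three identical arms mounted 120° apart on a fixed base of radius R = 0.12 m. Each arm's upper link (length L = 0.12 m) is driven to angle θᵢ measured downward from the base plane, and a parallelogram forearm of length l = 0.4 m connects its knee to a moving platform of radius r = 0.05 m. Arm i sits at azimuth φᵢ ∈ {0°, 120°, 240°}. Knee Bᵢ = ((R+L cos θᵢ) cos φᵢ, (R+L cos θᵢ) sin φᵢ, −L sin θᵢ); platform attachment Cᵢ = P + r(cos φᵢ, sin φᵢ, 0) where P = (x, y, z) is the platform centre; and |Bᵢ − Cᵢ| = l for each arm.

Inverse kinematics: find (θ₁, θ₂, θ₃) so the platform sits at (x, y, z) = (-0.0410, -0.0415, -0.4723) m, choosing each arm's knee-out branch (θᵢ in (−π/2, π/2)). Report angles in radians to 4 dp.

θ₁ = 1.1350, θ₂ = 1.0475, θ₃ = 0.7856

φ1=0.0° → target in arm frame (-0.0410, -0.0415)
  e−x'=0.1110;  (l²−L²−(e−x')²−y'²−z²)/2L = -0.3813
  √(A²+B²)=0.4852;  θ1 = -1.3400+2.4749 ≈ 1.1350
arm 2 (φ=120.0°): x'=-0.0154, y'=0.0563
  e−x'=0.0854;  (l²−L²−(e−x')²−y'²−z²)/2L = -0.3664
  √(A²+B²)=0.4800;  θ2 = -1.3918+2.4393 ≈ 1.0475
φ3=240.0° → target in arm frame (0.0564, -0.0148)
  e−x'=0.0136;  (l²−L²−(e−x')²−y'²−z²)/2L = -0.3245
  θ3 = atan2(B,A) + arccos(C/0.4725) = 0.7856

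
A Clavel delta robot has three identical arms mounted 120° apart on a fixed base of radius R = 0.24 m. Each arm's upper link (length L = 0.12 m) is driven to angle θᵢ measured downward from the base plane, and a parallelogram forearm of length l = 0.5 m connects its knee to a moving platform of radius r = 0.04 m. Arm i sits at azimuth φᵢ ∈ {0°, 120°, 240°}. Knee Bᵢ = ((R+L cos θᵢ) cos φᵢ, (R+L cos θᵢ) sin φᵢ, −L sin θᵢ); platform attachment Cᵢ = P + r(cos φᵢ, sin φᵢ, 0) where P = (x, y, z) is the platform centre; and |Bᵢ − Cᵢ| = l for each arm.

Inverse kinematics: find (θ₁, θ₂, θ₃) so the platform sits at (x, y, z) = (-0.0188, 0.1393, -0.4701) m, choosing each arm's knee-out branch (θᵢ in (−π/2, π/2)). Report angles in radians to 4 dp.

φ1=0.0° → target in arm frame (-0.0188, 0.1393)
  A=0.2188, B=-0.4701, C=(l²−L²−A²−y'²−z²)/(2L)=-0.2195
  √(A²+B²)=0.5185;  θ1 = -1.1352+2.0078 ≈ 0.8726
rotate P by −φ2: (0.1300, -0.0534, -0.4701)
  e−x'=0.0700;  (l²−L²−(e−x')²−y'²−z²)/2L = 0.0286
  √(A²+B²)=0.4753;  θ2 = -1.4231+1.5106 ≈ 0.0875
rotate P by −φ3: (-0.1112, -0.0859, -0.4701)
  e−x'=0.3112;  (l²−L²−(e−x')²−y'²−z²)/2L = -0.3735
  γ=atan2(-0.4701,0.3112)=-0.9860;  ψ=arccos(-0.6625)=2.2950;  θ3=γ+ψ≈1.3090

θ₁ = 0.8726, θ₂ = 0.0875, θ₃ = 1.3090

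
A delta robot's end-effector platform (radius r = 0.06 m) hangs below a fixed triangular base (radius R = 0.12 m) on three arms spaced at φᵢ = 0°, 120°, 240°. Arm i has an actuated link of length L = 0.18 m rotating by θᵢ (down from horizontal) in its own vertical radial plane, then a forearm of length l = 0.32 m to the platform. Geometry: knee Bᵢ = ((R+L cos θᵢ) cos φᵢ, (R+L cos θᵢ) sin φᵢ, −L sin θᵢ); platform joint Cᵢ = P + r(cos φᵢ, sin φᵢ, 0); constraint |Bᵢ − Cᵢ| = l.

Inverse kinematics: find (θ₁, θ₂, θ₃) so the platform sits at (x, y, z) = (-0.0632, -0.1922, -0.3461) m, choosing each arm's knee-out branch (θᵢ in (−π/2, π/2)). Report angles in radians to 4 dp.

rotate P by −φ1: (-0.0632, -0.1922, -0.3461)
  A=0.1232, B=-0.3461, C=(l²−L²−A²−y'²−z²)/(2L)=-0.2831
  θ1 = atan2(B,A) + arccos(C/0.3674) = 1.2216
rotate P by −φ2: (-0.1349, 0.1508, -0.3461)
  A=0.1949, B=-0.3461, C=(l²−L²−A²−y'²−z²)/(2L)=-0.3070
  √(A²+B²)=0.3972;  θ2 = -1.0580+2.4541 ≈ 1.3960
φ3=240.0° → target in arm frame (0.1981, 0.0414)
  A cos θ + B sin θ = C:  -0.1381·cos θ + -0.3461·sin θ = -0.1960
  √(A²+B²)=0.3726;  θ3 = -1.9503+2.1246 ≈ 0.1743

θ₁ = 1.2216, θ₂ = 1.3960, θ₃ = 0.1743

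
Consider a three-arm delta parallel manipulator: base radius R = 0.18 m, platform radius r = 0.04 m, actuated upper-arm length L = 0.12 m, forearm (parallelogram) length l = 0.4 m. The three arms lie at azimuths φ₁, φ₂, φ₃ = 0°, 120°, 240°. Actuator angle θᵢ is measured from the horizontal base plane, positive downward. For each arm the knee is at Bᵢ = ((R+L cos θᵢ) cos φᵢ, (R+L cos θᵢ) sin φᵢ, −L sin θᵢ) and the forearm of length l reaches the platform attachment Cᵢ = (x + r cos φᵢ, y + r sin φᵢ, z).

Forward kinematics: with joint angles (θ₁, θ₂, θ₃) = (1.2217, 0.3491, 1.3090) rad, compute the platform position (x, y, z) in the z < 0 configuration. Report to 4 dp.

(-0.0514, 0.1109, -0.4188)

φ1=0.0°: virtual centre (0.1810, 0.0000, -0.1128), radius l
arm 2 at φ=120.0°: (R−r)+L cos θ2 = 0.2528;  S2 = (-0.1264, 0.2189, -0.0410)
arm 3 at φ=240.0°: (R−r)+L cos θ3 = 0.1711;  S3 = (-0.0855, -0.1481, -0.1159)
eliminate P² terms by subtracting sphere 1 from 2 and 3
linear system: -0.6149x+0.4378y = 0.0201−0.1434z; -0.5331x+-0.2963y = -0.0028−-0.0063z
Cramer: x(z) = -0.0114+0.0956z;  y(z) = 0.0299-0.1933z
quadratic in z: (1.0465)z²+(0.1772)z+(-0.1094)=0, √Δ=0.6994 → z ∈ {-0.4188, 0.2495}; z = -0.4188 (taking z<0)
x = -0.0514, y = 0.1109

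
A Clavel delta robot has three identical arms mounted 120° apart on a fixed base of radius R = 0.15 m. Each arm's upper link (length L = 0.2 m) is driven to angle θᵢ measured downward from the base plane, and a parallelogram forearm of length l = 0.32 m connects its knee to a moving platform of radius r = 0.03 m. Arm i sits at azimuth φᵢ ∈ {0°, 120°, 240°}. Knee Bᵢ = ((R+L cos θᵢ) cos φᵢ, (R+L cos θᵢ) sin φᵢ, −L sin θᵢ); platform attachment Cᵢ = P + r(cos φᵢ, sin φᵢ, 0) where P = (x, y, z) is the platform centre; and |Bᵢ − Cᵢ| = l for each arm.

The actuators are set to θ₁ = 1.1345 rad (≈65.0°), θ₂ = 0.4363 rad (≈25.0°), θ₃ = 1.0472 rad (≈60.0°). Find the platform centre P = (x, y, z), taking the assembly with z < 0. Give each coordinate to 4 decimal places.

(-0.0640, 0.0817, -0.3350)

arm 1 at φ=0.0°: e+L cos θ1 = 0.2045;  centre 1 = (0.2045, 0.0000, -0.1813)
centre 2 = (0.3013·cos120.0°, 0.3013·sin120.0°, -0.0845) = (-0.1506, 0.2609, -0.0845)
centre 3 = (0.2200·cos240.0°, 0.2200·sin240.0°, -0.1732) = (-0.1100, -0.1905, -0.1732)
eliminate P² terms by subtracting sphere 1 from 2 and 3
linear system: -0.7103x+0.5218y = 0.0232−0.1935z; -0.6290x+-0.3811y = 0.0037−0.0161z
det = 0.5989;  x = -0.0180+0.1372z,  y = 0.0200+-0.1841z
quadratic in z: (1.0527)z²+(0.2941)z+(-0.0196)=0, √Δ=0.4113 → z ∈ {-0.3350, 0.0556}; z = -0.3350 (taking z<0)
x = -0.0640, y = 0.0817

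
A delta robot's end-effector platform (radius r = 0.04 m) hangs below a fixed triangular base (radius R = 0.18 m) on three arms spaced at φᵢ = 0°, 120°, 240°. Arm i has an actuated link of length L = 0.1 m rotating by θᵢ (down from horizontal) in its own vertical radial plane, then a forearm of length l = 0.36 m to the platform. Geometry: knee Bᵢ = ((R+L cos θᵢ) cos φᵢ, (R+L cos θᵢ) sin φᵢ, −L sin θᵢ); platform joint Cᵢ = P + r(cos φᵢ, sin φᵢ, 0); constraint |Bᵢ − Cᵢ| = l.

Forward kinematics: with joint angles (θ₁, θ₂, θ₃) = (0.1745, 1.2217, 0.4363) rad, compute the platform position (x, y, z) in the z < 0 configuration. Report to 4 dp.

centre 1 = (0.2385·cos0.0°, 0.2385·sin0.0°, -0.0174) = (0.2385, 0.0000, -0.0174)
centre 2 = (0.1742·cos120.0°, 0.1742·sin120.0°, -0.0940) = (-0.0871, 0.1509, -0.0940)
centre 3 = (0.2306·cos240.0°, 0.2306·sin240.0°, -0.0423) = (-0.1153, -0.1997, -0.0423)
|centre ₂|²−|centre ₁|² = -0.0180;  |centre ₃|²−|centre ₁|² = -0.0022
plane₁₂: -0.6512x+0.3017y+-0.1532z = -0.0180
det = 0.4736;  x = 0.0166+-0.1609z,  y = -0.0239+0.1604z
quadratic in z: (1.0516)z²+(0.0985)z+(-0.0795)=0, √Δ=0.5866 → z ∈ {-0.3257, 0.2321}; z = -0.3257 (taking z<0)
x = 0.0690, y = -0.0761

(0.0690, -0.0761, -0.3257)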